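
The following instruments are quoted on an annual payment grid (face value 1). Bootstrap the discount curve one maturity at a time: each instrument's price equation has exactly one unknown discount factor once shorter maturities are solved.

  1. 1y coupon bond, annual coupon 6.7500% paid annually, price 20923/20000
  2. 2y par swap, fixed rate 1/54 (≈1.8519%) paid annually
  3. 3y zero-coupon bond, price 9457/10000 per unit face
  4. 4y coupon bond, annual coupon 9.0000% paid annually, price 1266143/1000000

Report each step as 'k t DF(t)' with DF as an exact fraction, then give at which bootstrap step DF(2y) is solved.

step 1 [1y] bond c/1=27/400: DF=(20923/20000 − 27/400·(0))/(1+27/400) = 49/50 ≈ 0.980000
step 2 [2y] swap r/1=1/54: DF=(1 − 1/54·(0.980000))/(1+1/54) = 241/250 ≈ 0.964000
step 3 [3y] zero: DF = P = 9457/10000 ≈ 0.945700
step 4 [4y] bond c/1=9/100: DF=(1266143/1000000 − 9/100·(0.980000+0.964000+0.945700))/(1+9/100) = 923/1000 ≈ 0.923000

1 1 49/50
2 2 241/250
3 3 9457/10000
4 4 923/1000
DF(2y) is solved at step 2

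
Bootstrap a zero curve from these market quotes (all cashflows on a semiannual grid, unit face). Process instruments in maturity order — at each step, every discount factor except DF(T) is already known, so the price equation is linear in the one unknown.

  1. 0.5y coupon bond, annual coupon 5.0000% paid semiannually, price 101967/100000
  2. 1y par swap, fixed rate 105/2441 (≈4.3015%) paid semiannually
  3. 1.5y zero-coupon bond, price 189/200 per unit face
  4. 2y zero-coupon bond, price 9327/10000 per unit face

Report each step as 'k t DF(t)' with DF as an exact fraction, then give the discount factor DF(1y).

step 1 [0.5y] bond c/2=1/40: DF=(101967/100000 − 1/40·(0))/(1+1/40) = 2487/2500 ≈ 0.994800
step 2 [1y] swap r/2=105/4882: DF=(1 − 105/4882·(0.994800))/(1+105/4882) = 479/500 ≈ 0.958000
step 3 [1.5y] zero: DF = P = 189/200 ≈ 0.945000
step 4 [2y] zero: DF = P = 9327/10000 ≈ 0.932700

1 1/2 2487/2500
2 1 479/500
3 3/2 189/200
4 2 9327/10000
DF(1y) = 479/500 ≈ 0.958000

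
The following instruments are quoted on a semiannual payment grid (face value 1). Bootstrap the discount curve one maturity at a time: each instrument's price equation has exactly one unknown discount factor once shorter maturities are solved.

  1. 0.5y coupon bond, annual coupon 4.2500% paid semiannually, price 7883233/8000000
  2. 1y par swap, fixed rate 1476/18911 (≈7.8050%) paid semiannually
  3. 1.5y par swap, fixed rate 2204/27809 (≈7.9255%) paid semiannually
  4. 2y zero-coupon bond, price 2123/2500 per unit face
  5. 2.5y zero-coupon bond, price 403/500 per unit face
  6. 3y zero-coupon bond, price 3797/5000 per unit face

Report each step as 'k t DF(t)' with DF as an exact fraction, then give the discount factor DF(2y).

step 1 [0.5y] bond c/2=17/800: DF=(7883233/8000000 − 17/800·(0))/(1+17/800) = 9649/10000 ≈ 0.964900
step 2 [1y] swap r/2=738/18911: DF=(1 − 738/18911·(0.964900))/(1+738/18911) = 4631/5000 ≈ 0.926200
step 3 [1.5y] swap r/2=1102/27809: DF=(1 − 1102/27809·(0.964900+0.926200))/(1+1102/27809) = 4449/5000 ≈ 0.889800
step 4 [2y] zero: DF = P = 2123/2500 ≈ 0.849200
step 5 [2.5y] zero: DF = P = 403/500 ≈ 0.806000
step 6 [3y] zero: DF = P = 3797/5000 ≈ 0.759400

1 1/2 9649/10000
2 1 4631/5000
3 3/2 4449/5000
4 2 2123/2500
5 5/2 403/500
6 3 3797/5000
DF(2y) = 2123/2500 ≈ 0.849200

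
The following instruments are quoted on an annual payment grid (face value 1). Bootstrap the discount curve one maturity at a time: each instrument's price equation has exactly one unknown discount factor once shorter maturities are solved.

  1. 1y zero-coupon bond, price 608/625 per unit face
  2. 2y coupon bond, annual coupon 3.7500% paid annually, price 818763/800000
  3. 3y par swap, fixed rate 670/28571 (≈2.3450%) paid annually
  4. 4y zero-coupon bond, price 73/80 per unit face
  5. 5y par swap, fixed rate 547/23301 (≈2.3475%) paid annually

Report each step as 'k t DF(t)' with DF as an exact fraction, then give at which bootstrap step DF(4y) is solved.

1 1 608/625
2 2 9513/10000
3 3 933/1000
4 4 73/80
5 5 4453/5000
DF(4y) is solved at step 4

step 1 [1y] zero: DF = P = 608/625 ≈ 0.972800
step 2 [2y] bond c/1=3/80: DF=(818763/800000 − 3/80·(0.972800))/(1+3/80) = 9513/10000 ≈ 0.951300
step 3 [3y] swap r/1=670/28571: DF=(1 − 670/28571·(0.972800+0.951300))/(1+670/28571) = 933/1000 ≈ 0.933000
step 4 [4y] zero: DF = P = 73/80 ≈ 0.912500
step 5 [5y] swap r/1=547/23301: DF=(1 − 547/23301·(0.972800+0.951300+0.933000+0.912500))/(1+547/23301) = 4453/5000 ≈ 0.890600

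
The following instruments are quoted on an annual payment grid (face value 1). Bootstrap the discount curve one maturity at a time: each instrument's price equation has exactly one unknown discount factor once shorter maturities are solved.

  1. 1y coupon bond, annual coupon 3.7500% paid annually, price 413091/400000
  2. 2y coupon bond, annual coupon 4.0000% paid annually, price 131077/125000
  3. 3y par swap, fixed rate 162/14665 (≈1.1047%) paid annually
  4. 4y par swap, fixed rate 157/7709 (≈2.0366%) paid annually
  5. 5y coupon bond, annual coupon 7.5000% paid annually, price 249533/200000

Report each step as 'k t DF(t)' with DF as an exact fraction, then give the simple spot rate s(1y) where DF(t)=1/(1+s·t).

1 1 4977/5000
2 2 97/100
3 3 2419/2500
4 4 1843/2000
5 5 8917/10000
s(1y) = (1/(4977/5000) − 1)/(1) = 23/4977 ≈ 0.4621%

step 1 [1y] bond c/1=3/80: DF=(413091/400000 − 3/80·(0))/(1+3/80) = 4977/5000 ≈ 0.995400
step 2 [2y] bond c/1=1/25: DF=(131077/125000 − 1/25·(0.995400))/(1+1/25) = 97/100 ≈ 0.970000
step 3 [3y] swap r/1=162/14665: DF=(1 − 162/14665·(0.995400+0.970000))/(1+162/14665) = 2419/2500 ≈ 0.967600
step 4 [4y] swap r/1=157/7709: DF=(1 − 157/7709·(0.995400+0.970000+0.967600))/(1+157/7709) = 1843/2000 ≈ 0.921500
step 5 [5y] bond c/1=3/40: DF=(249533/200000 − 3/40·(0.995400+0.970000+0.967600+0.921500))/(1+3/40) = 8917/10000 ≈ 0.891700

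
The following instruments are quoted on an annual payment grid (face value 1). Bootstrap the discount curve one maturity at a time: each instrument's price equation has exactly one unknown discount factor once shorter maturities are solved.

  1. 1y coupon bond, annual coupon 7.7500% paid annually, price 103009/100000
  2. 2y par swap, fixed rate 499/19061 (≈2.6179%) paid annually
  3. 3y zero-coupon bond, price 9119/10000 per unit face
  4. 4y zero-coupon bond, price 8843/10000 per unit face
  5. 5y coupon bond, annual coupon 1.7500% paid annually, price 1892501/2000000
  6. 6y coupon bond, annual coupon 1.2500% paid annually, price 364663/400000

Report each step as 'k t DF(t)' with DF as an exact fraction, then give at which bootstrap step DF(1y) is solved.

step 1 [1y] bond c/1=31/400: DF=(103009/100000 − 31/400·(0))/(1+31/400) = 239/250 ≈ 0.956000
step 2 [2y] swap r/1=499/19061: DF=(1 − 499/19061·(0.956000))/(1+499/19061) = 9501/10000 ≈ 0.950100
step 3 [3y] zero: DF = P = 9119/10000 ≈ 0.911900
step 4 [4y] zero: DF = P = 8843/10000 ≈ 0.884300
step 5 [5y] bond c/1=7/400: DF=(1892501/2000000 − 7/400·(0.956000+0.950100+0.911900+0.884300))/(1+7/400) = 8663/10000 ≈ 0.866300
step 6 [6y] bond c/1=1/80: DF=(364663/400000 − 1/80·(0.956000+0.950100+0.911900+0.884300+0.866300))/(1+1/80) = 211/250 ≈ 0.844000

1 1 239/250
2 2 9501/10000
3 3 9119/10000
4 4 8843/10000
5 5 8663/10000
6 6 211/250
DF(1y) is solved at step 1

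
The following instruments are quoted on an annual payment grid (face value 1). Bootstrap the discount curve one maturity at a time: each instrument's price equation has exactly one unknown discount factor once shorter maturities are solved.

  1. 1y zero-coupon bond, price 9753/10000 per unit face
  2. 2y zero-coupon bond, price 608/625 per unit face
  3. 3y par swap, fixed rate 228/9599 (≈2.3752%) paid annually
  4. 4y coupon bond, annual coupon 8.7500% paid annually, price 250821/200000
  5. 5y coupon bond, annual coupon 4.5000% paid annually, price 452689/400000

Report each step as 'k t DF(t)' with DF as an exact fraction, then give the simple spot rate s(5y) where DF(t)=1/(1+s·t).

step 1 [1y] zero: DF = P = 9753/10000 ≈ 0.975300
step 2 [2y] zero: DF = P = 608/625 ≈ 0.972800
step 3 [3y] swap r/1=228/9599: DF=(1 − 228/9599·(0.975300+0.972800))/(1+228/9599) = 2329/2500 ≈ 0.931600
step 4 [4y] bond c/1=7/80: DF=(250821/200000 − 7/80·(0.975300+0.972800+0.931600))/(1+7/80) = 1843/2000 ≈ 0.921500
step 5 [5y] bond c/1=9/200: DF=(452689/400000 − 9/200·(0.975300+0.972800+0.931600+0.921500))/(1+9/200) = 9193/10000 ≈ 0.919300

1 1 9753/10000
2 2 608/625
3 3 2329/2500
4 4 1843/2000
5 5 9193/10000
s(5y) = (1/(9193/10000) − 1)/(5) = 807/45965 ≈ 1.7557%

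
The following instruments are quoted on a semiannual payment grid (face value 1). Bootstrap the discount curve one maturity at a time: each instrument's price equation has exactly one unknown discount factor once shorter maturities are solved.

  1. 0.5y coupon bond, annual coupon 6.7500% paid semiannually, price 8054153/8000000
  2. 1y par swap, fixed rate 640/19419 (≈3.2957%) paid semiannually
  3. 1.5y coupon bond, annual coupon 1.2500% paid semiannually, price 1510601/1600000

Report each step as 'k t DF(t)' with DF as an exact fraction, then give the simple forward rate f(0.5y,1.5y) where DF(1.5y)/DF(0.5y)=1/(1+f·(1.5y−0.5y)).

1 1/2 9739/10000
2 1 121/125
3 3/2 4631/5000
f(0.5y,1.5y) = ((9739/10000)/(4631/5000) − 1)/(1) = 477/9262 ≈ 5.1501%

step 1 [0.5y] bond c/2=27/800: DF=(8054153/8000000 − 27/800·(0))/(1+27/800) = 9739/10000 ≈ 0.973900
step 2 [1y] swap r/2=320/19419: DF=(1 − 320/19419·(0.973900))/(1+320/19419) = 121/125 ≈ 0.968000
step 3 [1.5y] bond c/2=1/160: DF=(1510601/1600000 − 1/160·(0.973900+0.968000))/(1+1/160) = 4631/5000 ≈ 0.926200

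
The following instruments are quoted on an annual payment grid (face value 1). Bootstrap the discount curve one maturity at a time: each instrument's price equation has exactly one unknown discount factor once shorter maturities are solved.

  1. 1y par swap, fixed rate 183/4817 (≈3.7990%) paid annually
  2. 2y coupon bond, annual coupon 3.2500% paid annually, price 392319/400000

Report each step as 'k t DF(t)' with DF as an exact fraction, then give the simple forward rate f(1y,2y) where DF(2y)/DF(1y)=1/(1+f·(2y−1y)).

step 1 [1y] swap r/1=183/4817: DF=(1 − 183/4817·(0))/(1+183/4817) = 4817/5000 ≈ 0.963400
step 2 [2y] bond c/1=13/400: DF=(392319/400000 − 13/400·(0.963400))/(1+13/400) = 2299/2500 ≈ 0.919600

1 1 4817/5000
2 2 2299/2500
f(1y,2y) = ((4817/5000)/(2299/2500) − 1)/(1) = 219/4598 ≈ 4.7629%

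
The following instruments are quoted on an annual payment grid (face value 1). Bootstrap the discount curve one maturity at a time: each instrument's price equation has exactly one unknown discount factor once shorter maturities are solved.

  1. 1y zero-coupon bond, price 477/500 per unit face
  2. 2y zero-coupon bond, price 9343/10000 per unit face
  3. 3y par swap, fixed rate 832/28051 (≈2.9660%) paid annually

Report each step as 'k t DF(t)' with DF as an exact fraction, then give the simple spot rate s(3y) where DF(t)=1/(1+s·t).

step 1 [1y] zero: DF = P = 477/500 ≈ 0.954000
step 2 [2y] zero: DF = P = 9343/10000 ≈ 0.934300
step 3 [3y] swap r/1=832/28051: DF=(1 − 832/28051·(0.954000+0.934300))/(1+832/28051) = 573/625 ≈ 0.916800

1 1 477/500
2 2 9343/10000
3 3 573/625
s(3y) = (1/(573/625) − 1)/(3) = 52/1719 ≈ 3.0250%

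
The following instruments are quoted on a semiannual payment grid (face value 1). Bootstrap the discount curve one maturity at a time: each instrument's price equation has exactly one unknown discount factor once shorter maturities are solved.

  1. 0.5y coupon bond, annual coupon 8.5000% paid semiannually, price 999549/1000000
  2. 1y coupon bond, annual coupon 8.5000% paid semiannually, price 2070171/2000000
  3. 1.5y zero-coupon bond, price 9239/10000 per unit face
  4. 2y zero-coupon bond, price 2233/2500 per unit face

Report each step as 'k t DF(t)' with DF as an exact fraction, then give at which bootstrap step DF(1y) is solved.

1 1/2 2397/2500
2 1 4769/5000
3 3/2 9239/10000
4 2 2233/2500
DF(1y) is solved at step 2

step 1 [0.5y] bond c/2=17/400: DF=(999549/1000000 − 17/400·(0))/(1+17/400) = 2397/2500 ≈ 0.958800
step 2 [1y] bond c/2=17/400: DF=(2070171/2000000 − 17/400·(0.958800))/(1+17/400) = 4769/5000 ≈ 0.953800
step 3 [1.5y] zero: DF = P = 9239/10000 ≈ 0.923900
step 4 [2y] zero: DF = P = 2233/2500 ≈ 0.893200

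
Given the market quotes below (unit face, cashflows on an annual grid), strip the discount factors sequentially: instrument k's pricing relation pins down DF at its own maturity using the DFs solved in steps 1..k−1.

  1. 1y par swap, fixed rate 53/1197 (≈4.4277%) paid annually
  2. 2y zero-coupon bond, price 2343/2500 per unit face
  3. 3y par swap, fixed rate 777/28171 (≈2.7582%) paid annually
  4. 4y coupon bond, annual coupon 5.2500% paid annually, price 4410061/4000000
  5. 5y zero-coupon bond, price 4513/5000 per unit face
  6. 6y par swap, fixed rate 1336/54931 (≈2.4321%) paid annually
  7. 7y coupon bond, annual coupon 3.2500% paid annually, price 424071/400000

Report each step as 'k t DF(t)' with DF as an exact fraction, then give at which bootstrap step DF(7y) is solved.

1 1 1197/1250
2 2 2343/2500
3 3 9223/10000
4 4 907/1000
5 5 4513/5000
6 6 1083/1250
7 7 8539/10000
DF(7y) is solved at step 7

step 1 [1y] swap r/1=53/1197: DF=(1 − 53/1197·(0))/(1+53/1197) = 1197/1250 ≈ 0.957600
step 2 [2y] zero: DF = P = 2343/2500 ≈ 0.937200
step 3 [3y] swap r/1=777/28171: DF=(1 − 777/28171·(0.957600+0.937200))/(1+777/28171) = 9223/10000 ≈ 0.922300
step 4 [4y] bond c/1=21/400: DF=(4410061/4000000 − 21/400·(0.957600+0.937200+0.922300))/(1+21/400) = 907/1000 ≈ 0.907000
step 5 [5y] zero: DF = P = 4513/5000 ≈ 0.902600
step 6 [6y] swap r/1=1336/54931: DF=(1 − 1336/54931·(0.957600+0.937200+0.922300+0.907000+0.902600))/(1+1336/54931) = 1083/1250 ≈ 0.866400
step 7 [7y] bond c/1=13/400: DF=(424071/400000 − 13/400·(0.957600+0.937200+0.922300+0.907000+0.902600+0.866400))/(1+13/400) = 8539/10000 ≈ 0.853900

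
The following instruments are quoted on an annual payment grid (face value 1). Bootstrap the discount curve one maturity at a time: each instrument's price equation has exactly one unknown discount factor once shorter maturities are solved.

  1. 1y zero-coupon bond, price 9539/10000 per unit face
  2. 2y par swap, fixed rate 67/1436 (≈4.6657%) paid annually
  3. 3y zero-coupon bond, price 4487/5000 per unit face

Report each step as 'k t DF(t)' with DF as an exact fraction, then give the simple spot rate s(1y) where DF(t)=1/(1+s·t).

step 1 [1y] zero: DF = P = 9539/10000 ≈ 0.953900
step 2 [2y] swap r/1=67/1436: DF=(1 − 67/1436·(0.953900))/(1+67/1436) = 9129/10000 ≈ 0.912900
step 3 [3y] zero: DF = P = 4487/5000 ≈ 0.897400

1 1 9539/10000
2 2 9129/10000
3 3 4487/5000
s(1y) = (1/(9539/10000) − 1)/(1) = 461/9539 ≈ 4.8328%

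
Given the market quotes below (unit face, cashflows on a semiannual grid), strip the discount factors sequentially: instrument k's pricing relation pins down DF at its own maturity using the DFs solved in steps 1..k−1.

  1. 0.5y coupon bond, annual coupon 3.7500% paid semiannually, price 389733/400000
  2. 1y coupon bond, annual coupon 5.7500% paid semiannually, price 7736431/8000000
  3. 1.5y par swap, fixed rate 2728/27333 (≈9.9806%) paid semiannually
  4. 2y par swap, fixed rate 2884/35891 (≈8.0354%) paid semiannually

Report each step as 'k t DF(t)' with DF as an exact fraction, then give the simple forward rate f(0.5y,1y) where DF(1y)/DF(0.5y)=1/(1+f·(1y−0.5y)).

step 1 [0.5y] bond c/2=3/160: DF=(389733/400000 − 3/160·(0))/(1+3/160) = 2391/2500 ≈ 0.956400
step 2 [1y] bond c/2=23/800: DF=(7736431/8000000 − 23/800·(0.956400))/(1+23/800) = 9133/10000 ≈ 0.913300
step 3 [1.5y] swap r/2=1364/27333: DF=(1 − 1364/27333·(0.956400+0.913300))/(1+1364/27333) = 2159/2500 ≈ 0.863600
step 4 [2y] swap r/2=1442/35891: DF=(1 − 1442/35891·(0.956400+0.913300+0.863600))/(1+1442/35891) = 4279/5000 ≈ 0.855800

1 1/2 2391/2500
2 1 9133/10000
3 3/2 2159/2500
4 2 4279/5000
f(0.5y,1y) = ((2391/2500)/(9133/10000) − 1)/(1/2) = 862/9133 ≈ 9.4383%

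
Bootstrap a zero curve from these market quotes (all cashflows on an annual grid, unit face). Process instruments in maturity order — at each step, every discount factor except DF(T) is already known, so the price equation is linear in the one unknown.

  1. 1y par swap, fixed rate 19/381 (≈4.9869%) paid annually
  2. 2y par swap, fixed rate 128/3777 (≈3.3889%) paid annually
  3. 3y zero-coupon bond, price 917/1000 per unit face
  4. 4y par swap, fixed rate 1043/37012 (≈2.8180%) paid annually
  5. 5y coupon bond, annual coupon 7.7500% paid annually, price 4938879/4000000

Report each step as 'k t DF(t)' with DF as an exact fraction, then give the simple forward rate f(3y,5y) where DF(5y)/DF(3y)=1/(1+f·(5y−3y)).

step 1 [1y] swap r/1=19/381: DF=(1 − 19/381·(0))/(1+19/381) = 381/400 ≈ 0.952500
step 2 [2y] swap r/1=128/3777: DF=(1 − 128/3777·(0.952500))/(1+128/3777) = 117/125 ≈ 0.936000
step 3 [3y] zero: DF = P = 917/1000 ≈ 0.917000
step 4 [4y] swap r/1=1043/37012: DF=(1 − 1043/37012·(0.952500+0.936000+0.917000))/(1+1043/37012) = 8957/10000 ≈ 0.895700
step 5 [5y] bond c/1=31/400: DF=(4938879/4000000 − 31/400·(0.952500+0.936000+0.917000+0.895700))/(1+31/400) = 8797/10000 ≈ 0.879700

1 1 381/400
2 2 117/125
3 3 917/1000
4 4 8957/10000
5 5 8797/10000
f(3y,5y) = ((917/1000)/(8797/10000) − 1)/(2) = 373/17594 ≈ 2.1200%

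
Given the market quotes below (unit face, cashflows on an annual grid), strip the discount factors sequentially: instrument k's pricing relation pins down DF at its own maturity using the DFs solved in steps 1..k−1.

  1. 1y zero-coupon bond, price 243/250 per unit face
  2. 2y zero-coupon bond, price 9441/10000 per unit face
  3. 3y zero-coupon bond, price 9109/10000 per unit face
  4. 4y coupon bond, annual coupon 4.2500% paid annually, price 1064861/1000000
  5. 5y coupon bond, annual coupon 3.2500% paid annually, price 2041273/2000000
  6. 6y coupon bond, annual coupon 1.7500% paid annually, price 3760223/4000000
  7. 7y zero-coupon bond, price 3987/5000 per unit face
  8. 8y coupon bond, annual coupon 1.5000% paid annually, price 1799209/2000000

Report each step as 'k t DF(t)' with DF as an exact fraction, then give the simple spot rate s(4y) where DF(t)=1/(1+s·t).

step 1 [1y] zero: DF = P = 243/250 ≈ 0.972000
step 2 [2y] zero: DF = P = 9441/10000 ≈ 0.944100
step 3 [3y] zero: DF = P = 9109/10000 ≈ 0.910900
step 4 [4y] bond c/1=17/400: DF=(1064861/1000000 − 17/400·(0.972000+0.944100+0.910900))/(1+17/400) = 4531/5000 ≈ 0.906200
step 5 [5y] bond c/1=13/400: DF=(2041273/2000000 − 13/400·(0.972000+0.944100+0.910900+0.906200))/(1+13/400) = 871/1000 ≈ 0.871000
step 6 [6y] bond c/1=7/400: DF=(3760223/4000000 − 7/400·(0.972000+0.944100+0.910900+0.906200+0.871000))/(1+7/400) = 8447/10000 ≈ 0.844700
step 7 [7y] zero: DF = P = 3987/5000 ≈ 0.797400
step 8 [8y] bond c/1=3/200: DF=(1799209/2000000 − 3/200·(0.972000+0.944100+0.910900+0.906200+0.871000+0.844700+0.797400))/(1+3/200) = 397/500 ≈ 0.794000

1 1 243/250
2 2 9441/10000
3 3 9109/10000
4 4 4531/5000
5 5 871/1000
6 6 8447/10000
7 7 3987/5000
8 8 397/500
s(4y) = (1/(4531/5000) − 1)/(4) = 469/18124 ≈ 2.5877%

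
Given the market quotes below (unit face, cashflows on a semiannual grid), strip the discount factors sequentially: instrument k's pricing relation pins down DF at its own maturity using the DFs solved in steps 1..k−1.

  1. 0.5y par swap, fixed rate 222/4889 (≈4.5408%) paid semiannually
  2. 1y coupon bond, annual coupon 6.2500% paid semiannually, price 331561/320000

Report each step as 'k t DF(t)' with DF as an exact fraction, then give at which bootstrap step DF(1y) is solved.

1 1/2 4889/5000
2 1 9751/10000
DF(1y) is solved at step 2

step 1 [0.5y] swap r/2=111/4889: DF=(1 − 111/4889·(0))/(1+111/4889) = 4889/5000 ≈ 0.977800
step 2 [1y] bond c/2=1/32: DF=(331561/320000 − 1/32·(0.977800))/(1+1/32) = 9751/10000 ≈ 0.975100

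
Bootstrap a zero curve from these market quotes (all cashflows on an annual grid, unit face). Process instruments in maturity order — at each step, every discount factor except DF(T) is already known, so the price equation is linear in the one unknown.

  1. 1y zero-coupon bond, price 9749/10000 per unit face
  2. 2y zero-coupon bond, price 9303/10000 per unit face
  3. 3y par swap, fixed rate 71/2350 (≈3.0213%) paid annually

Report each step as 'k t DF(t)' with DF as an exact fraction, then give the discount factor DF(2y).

1 1 9749/10000
2 2 9303/10000
3 3 2287/2500
DF(2y) = 9303/10000 ≈ 0.930300

step 1 [1y] zero: DF = P = 9749/10000 ≈ 0.974900
step 2 [2y] zero: DF = P = 9303/10000 ≈ 0.930300
step 3 [3y] swap r/1=71/2350: DF=(1 − 71/2350·(0.974900+0.930300))/(1+71/2350) = 2287/2500 ≈ 0.914800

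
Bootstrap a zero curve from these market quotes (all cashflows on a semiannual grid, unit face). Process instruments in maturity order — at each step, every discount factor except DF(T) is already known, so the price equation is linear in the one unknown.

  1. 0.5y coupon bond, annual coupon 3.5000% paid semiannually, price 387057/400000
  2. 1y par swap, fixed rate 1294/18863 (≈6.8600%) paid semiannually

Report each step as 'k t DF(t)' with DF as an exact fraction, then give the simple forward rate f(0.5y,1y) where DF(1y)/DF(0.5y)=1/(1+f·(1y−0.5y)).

step 1 [0.5y] bond c/2=7/400: DF=(387057/400000 − 7/400·(0))/(1+7/400) = 951/1000 ≈ 0.951000
step 2 [1y] swap r/2=647/18863: DF=(1 − 647/18863·(0.951000))/(1+647/18863) = 9353/10000 ≈ 0.935300

1 1/2 951/1000
2 1 9353/10000
f(0.5y,1y) = ((951/1000)/(9353/10000) − 1)/(1/2) = 314/9353 ≈ 3.3572%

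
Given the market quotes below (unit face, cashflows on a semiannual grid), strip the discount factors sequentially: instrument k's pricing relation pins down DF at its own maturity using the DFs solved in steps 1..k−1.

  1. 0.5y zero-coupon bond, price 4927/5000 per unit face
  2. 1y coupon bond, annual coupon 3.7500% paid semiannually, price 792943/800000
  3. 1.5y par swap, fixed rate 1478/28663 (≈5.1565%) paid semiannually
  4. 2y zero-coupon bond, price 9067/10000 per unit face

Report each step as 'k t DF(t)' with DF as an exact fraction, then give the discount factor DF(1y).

step 1 [0.5y] zero: DF = P = 4927/5000 ≈ 0.985400
step 2 [1y] bond c/2=3/160: DF=(792943/800000 − 3/160·(0.985400))/(1+3/160) = 2387/2500 ≈ 0.954800
step 3 [1.5y] swap r/2=739/28663: DF=(1 − 739/28663·(0.985400+0.954800))/(1+739/28663) = 9261/10000 ≈ 0.926100
step 4 [2y] zero: DF = P = 9067/10000 ≈ 0.906700

1 1/2 4927/5000
2 1 2387/2500
3 3/2 9261/10000
4 2 9067/10000
DF(1y) = 2387/2500 ≈ 0.954800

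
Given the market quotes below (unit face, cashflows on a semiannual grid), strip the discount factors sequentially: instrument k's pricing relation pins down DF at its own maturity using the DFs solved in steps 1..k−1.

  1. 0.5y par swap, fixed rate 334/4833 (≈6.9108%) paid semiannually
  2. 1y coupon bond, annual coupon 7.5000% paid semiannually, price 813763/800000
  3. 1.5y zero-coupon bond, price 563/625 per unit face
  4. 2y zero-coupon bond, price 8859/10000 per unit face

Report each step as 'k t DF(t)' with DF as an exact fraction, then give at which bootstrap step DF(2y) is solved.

step 1 [0.5y] swap r/2=167/4833: DF=(1 − 167/4833·(0))/(1+167/4833) = 4833/5000 ≈ 0.966600
step 2 [1y] bond c/2=3/80: DF=(813763/800000 − 3/80·(0.966600))/(1+3/80) = 1891/2000 ≈ 0.945500
step 3 [1.5y] zero: DF = P = 563/625 ≈ 0.900800
step 4 [2y] zero: DF = P = 8859/10000 ≈ 0.885900

1 1/2 4833/5000
2 1 1891/2000
3 3/2 563/625
4 2 8859/10000
DF(2y) is solved at step 4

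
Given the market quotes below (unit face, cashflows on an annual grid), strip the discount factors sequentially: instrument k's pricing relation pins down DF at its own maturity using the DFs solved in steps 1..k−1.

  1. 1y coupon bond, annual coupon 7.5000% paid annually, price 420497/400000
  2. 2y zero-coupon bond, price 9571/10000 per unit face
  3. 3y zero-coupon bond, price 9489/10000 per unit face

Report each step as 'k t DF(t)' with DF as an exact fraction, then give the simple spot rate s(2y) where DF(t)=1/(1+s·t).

1 1 9779/10000
2 2 9571/10000
3 3 9489/10000
s(2y) = (1/(9571/10000) − 1)/(2) = 429/19142 ≈ 2.2411%

step 1 [1y] bond c/1=3/40: DF=(420497/400000 − 3/40·(0))/(1+3/40) = 9779/10000 ≈ 0.977900
step 2 [2y] zero: DF = P = 9571/10000 ≈ 0.957100
step 3 [3y] zero: DF = P = 9489/10000 ≈ 0.948900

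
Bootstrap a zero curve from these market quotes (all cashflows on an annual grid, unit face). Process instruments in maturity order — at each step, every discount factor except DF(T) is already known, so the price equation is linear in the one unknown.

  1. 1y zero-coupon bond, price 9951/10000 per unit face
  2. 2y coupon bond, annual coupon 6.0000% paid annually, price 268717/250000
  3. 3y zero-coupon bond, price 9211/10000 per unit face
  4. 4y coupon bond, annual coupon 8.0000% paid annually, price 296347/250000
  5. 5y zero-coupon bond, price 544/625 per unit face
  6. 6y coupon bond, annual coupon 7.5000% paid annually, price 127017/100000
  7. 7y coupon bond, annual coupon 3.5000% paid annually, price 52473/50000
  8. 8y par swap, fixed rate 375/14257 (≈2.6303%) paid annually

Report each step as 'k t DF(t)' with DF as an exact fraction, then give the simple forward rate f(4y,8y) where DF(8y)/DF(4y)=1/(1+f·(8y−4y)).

1 1 9951/10000
2 2 9577/10000
3 3 9211/10000
4 4 8847/10000
5 5 544/625
6 6 4293/5000
7 7 2071/2500
8 8 13/16
f(4y,8y) = ((8847/10000)/(13/16) − 1)/(4) = 361/16250 ≈ 2.2215%

step 1 [1y] zero: DF = P = 9951/10000 ≈ 0.995100
step 2 [2y] bond c/1=3/50: DF=(268717/250000 − 3/50·(0.995100))/(1+3/50) = 9577/10000 ≈ 0.957700
step 3 [3y] zero: DF = P = 9211/10000 ≈ 0.921100
step 4 [4y] bond c/1=2/25: DF=(296347/250000 − 2/25·(0.995100+0.957700+0.921100))/(1+2/25) = 8847/10000 ≈ 0.884700
step 5 [5y] zero: DF = P = 544/625 ≈ 0.870400
step 6 [6y] bond c/1=3/40: DF=(127017/100000 − 3/40·(0.995100+0.957700+0.921100+0.884700+0.870400))/(1+3/40) = 4293/5000 ≈ 0.858600
step 7 [7y] bond c/1=7/200: DF=(52473/50000 − 7/200·(0.995100+0.957700+0.921100+0.884700+0.870400+0.858600))/(1+7/200) = 2071/2500 ≈ 0.828400
step 8 [8y] swap r/1=375/14257: DF=(1 − 375/14257·(0.995100+0.957700+0.921100+0.884700+0.870400+0.858600+0.828400))/(1+375/14257) = 13/16 ≈ 0.812500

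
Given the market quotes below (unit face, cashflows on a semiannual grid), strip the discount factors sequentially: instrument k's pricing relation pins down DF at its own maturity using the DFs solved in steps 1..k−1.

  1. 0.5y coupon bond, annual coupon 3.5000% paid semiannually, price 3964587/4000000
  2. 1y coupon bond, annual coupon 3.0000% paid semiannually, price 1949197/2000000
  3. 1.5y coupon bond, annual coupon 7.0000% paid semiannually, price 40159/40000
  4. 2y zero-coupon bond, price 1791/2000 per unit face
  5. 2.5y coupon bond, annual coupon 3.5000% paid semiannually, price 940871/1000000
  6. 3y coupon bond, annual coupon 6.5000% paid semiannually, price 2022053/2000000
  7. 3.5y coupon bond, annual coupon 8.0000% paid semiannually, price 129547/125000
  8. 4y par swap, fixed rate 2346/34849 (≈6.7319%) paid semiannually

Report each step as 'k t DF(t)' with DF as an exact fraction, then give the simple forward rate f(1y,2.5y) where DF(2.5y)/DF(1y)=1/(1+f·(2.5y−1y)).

1 1/2 9741/10000
2 1 4729/5000
3 3/2 9051/10000
4 2 1791/2000
5 5/2 8607/10000
6 3 167/200
7 7/2 3941/5000
8 4 3827/5000
f(1y,2.5y) = ((4729/5000)/(8607/10000) − 1)/(3/2) = 1702/25821 ≈ 6.5915%

step 1 [0.5y] bond c/2=7/400: DF=(3964587/4000000 − 7/400·(0))/(1+7/400) = 9741/10000 ≈ 0.974100
step 2 [1y] bond c/2=3/200: DF=(1949197/2000000 − 3/200·(0.974100))/(1+3/200) = 4729/5000 ≈ 0.945800
step 3 [1.5y] bond c/2=7/200: DF=(40159/40000 − 7/200·(0.974100+0.945800))/(1+7/200) = 9051/10000 ≈ 0.905100
step 4 [2y] zero: DF = P = 1791/2000 ≈ 0.895500
step 5 [2.5y] bond c/2=7/400: DF=(940871/1000000 − 7/400·(0.974100+0.945800+0.905100+0.895500))/(1+7/400) = 8607/10000 ≈ 0.860700
step 6 [3y] bond c/2=13/400: DF=(2022053/2000000 − 13/400·(0.974100+0.945800+0.905100+0.895500+0.860700))/(1+13/400) = 167/200 ≈ 0.835000
step 7 [3.5y] bond c/2=1/25: DF=(129547/125000 − 1/25·(0.974100+0.945800+0.905100+0.895500+0.860700+0.835000))/(1+1/25) = 3941/5000 ≈ 0.788200
step 8 [4y] swap r/2=1173/34849: DF=(1 − 1173/34849·(0.974100+0.945800+0.905100+0.895500+0.860700+0.835000+0.788200))/(1+1173/34849) = 3827/5000 ≈ 0.765400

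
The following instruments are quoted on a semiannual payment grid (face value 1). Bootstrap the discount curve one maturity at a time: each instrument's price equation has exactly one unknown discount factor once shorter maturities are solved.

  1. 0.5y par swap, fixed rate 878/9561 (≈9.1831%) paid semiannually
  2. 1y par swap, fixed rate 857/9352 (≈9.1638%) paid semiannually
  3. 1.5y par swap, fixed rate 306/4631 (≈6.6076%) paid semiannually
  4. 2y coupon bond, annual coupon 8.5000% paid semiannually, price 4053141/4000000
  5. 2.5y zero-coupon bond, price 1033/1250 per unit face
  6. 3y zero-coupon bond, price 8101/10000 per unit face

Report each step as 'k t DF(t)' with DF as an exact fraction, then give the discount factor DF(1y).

1 1/2 9561/10000
2 1 9143/10000
3 3/2 4541/5000
4 2 8587/10000
5 5/2 1033/1250
6 3 8101/10000
DF(1y) = 9143/10000 ≈ 0.914300

step 1 [0.5y] swap r/2=439/9561: DF=(1 − 439/9561·(0))/(1+439/9561) = 9561/10000 ≈ 0.956100
step 2 [1y] swap r/2=857/18704: DF=(1 − 857/18704·(0.956100))/(1+857/18704) = 9143/10000 ≈ 0.914300
step 3 [1.5y] swap r/2=153/4631: DF=(1 − 153/4631·(0.956100+0.914300))/(1+153/4631) = 4541/5000 ≈ 0.908200
step 4 [2y] bond c/2=17/400: DF=(4053141/4000000 − 17/400·(0.956100+0.914300+0.908200))/(1+17/400) = 8587/10000 ≈ 0.858700
step 5 [2.5y] zero: DF = P = 1033/1250 ≈ 0.826400
step 6 [3y] zero: DF = P = 8101/10000 ≈ 0.810100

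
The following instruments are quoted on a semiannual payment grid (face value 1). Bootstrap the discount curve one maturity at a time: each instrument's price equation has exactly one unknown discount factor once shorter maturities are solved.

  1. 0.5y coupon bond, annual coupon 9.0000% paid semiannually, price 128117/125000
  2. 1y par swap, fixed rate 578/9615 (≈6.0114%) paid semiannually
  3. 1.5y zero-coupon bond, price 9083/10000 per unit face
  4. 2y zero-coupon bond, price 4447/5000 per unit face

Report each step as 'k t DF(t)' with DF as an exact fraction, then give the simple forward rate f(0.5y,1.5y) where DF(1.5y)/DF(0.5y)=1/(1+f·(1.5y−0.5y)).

step 1 [0.5y] bond c/2=9/200: DF=(128117/125000 − 9/200·(0))/(1+9/200) = 613/625 ≈ 0.980800
step 2 [1y] swap r/2=289/9615: DF=(1 − 289/9615·(0.980800))/(1+289/9615) = 4711/5000 ≈ 0.942200
step 3 [1.5y] zero: DF = P = 9083/10000 ≈ 0.908300
step 4 [2y] zero: DF = P = 4447/5000 ≈ 0.889400

1 1/2 613/625
2 1 4711/5000
3 3/2 9083/10000
4 2 4447/5000
f(0.5y,1.5y) = ((613/625)/(9083/10000) − 1)/(1) = 725/9083 ≈ 7.9819%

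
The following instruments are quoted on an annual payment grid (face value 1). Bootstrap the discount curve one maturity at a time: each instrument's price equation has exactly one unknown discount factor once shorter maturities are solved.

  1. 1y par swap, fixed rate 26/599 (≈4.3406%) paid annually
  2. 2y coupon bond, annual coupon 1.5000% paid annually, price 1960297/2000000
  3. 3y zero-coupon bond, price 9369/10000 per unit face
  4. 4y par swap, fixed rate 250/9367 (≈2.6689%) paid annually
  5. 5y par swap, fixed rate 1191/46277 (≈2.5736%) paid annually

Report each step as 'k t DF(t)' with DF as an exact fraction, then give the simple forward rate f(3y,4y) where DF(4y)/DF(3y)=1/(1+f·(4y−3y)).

1 1 599/625
2 2 1903/2000
3 3 9369/10000
4 4 9/10
5 5 8809/10000
f(3y,4y) = ((9369/10000)/(9/10) − 1)/(1) = 41/1000 ≈ 4.1000%

step 1 [1y] swap r/1=26/599: DF=(1 − 26/599·(0))/(1+26/599) = 599/625 ≈ 0.958400
step 2 [2y] bond c/1=3/200: DF=(1960297/2000000 − 3/200·(0.958400))/(1+3/200) = 1903/2000 ≈ 0.951500
step 3 [3y] zero: DF = P = 9369/10000 ≈ 0.936900
step 4 [4y] swap r/1=250/9367: DF=(1 − 250/9367·(0.958400+0.951500+0.936900))/(1+250/9367) = 9/10 ≈ 0.900000
step 5 [5y] swap r/1=1191/46277: DF=(1 − 1191/46277·(0.958400+0.951500+0.936900+0.900000))/(1+1191/46277) = 8809/10000 ≈ 0.880900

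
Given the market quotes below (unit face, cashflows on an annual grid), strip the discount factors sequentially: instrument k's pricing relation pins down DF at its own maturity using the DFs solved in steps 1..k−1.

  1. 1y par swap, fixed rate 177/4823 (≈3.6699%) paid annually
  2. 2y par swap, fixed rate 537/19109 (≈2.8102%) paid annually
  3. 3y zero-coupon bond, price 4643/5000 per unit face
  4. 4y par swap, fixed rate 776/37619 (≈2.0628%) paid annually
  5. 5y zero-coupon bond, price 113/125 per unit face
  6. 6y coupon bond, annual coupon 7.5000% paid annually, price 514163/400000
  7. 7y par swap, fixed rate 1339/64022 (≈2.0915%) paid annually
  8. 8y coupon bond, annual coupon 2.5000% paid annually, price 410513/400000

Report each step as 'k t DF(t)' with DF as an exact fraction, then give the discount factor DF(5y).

step 1 [1y] swap r/1=177/4823: DF=(1 − 177/4823·(0))/(1+177/4823) = 4823/5000 ≈ 0.964600
step 2 [2y] swap r/1=537/19109: DF=(1 − 537/19109·(0.964600))/(1+537/19109) = 9463/10000 ≈ 0.946300
step 3 [3y] zero: DF = P = 4643/5000 ≈ 0.928600
step 4 [4y] swap r/1=776/37619: DF=(1 − 776/37619·(0.964600+0.946300+0.928600))/(1+776/37619) = 1153/1250 ≈ 0.922400
step 5 [5y] zero: DF = P = 113/125 ≈ 0.904000
step 6 [6y] bond c/1=3/40: DF=(514163/400000 − 3/40·(0.964600+0.946300+0.928600+0.922400+0.904000))/(1+3/40) = 4351/5000 ≈ 0.870200
step 7 [7y] swap r/1=1339/64022: DF=(1 − 1339/64022·(0.964600+0.946300+0.928600+0.922400+0.904000+0.870200))/(1+1339/64022) = 8661/10000 ≈ 0.866100
step 8 [8y] bond c/1=1/40: DF=(410513/400000 − 1/40·(0.964600+0.946300+0.928600+0.922400+0.904000+0.870200+0.866100))/(1+1/40) = 8451/10000 ≈ 0.845100

1 1 4823/5000
2 2 9463/10000
3 3 4643/5000
4 4 1153/1250
5 5 113/125
6 6 4351/5000
7 7 8661/10000
8 8 8451/10000
DF(5y) = 113/125 ≈ 0.904000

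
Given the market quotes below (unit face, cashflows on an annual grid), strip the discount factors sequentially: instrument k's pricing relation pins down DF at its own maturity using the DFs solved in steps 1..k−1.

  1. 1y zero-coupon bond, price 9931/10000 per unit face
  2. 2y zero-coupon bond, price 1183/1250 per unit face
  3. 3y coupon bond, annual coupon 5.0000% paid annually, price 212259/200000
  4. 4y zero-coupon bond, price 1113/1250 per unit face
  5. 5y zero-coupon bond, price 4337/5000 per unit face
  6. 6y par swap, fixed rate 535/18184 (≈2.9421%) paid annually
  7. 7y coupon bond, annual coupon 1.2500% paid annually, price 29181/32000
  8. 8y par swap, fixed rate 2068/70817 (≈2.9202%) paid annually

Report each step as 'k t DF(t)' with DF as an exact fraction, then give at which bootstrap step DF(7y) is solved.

1 1 9931/10000
2 2 1183/1250
3 3 574/625
4 4 1113/1250
5 5 4337/5000
6 6 1679/2000
7 7 8333/10000
8 8 1983/2500
DF(7y) is solved at step 7

step 1 [1y] zero: DF = P = 9931/10000 ≈ 0.993100
step 2 [2y] zero: DF = P = 1183/1250 ≈ 0.946400
step 3 [3y] bond c/1=1/20: DF=(212259/200000 − 1/20·(0.993100+0.946400))/(1+1/20) = 574/625 ≈ 0.918400
step 4 [4y] zero: DF = P = 1113/1250 ≈ 0.890400
step 5 [5y] zero: DF = P = 4337/5000 ≈ 0.867400
step 6 [6y] swap r/1=535/18184: DF=(1 − 535/18184·(0.993100+0.946400+0.918400+0.890400+0.867400))/(1+535/18184) = 1679/2000 ≈ 0.839500
step 7 [7y] bond c/1=1/80: DF=(29181/32000 − 1/80·(0.993100+0.946400+0.918400+0.890400+0.867400+0.839500))/(1+1/80) = 8333/10000 ≈ 0.833300
step 8 [8y] swap r/1=2068/70817: DF=(1 − 2068/70817·(0.993100+0.946400+0.918400+0.890400+0.867400+0.839500+0.833300))/(1+2068/70817) = 1983/2500 ≈ 0.793200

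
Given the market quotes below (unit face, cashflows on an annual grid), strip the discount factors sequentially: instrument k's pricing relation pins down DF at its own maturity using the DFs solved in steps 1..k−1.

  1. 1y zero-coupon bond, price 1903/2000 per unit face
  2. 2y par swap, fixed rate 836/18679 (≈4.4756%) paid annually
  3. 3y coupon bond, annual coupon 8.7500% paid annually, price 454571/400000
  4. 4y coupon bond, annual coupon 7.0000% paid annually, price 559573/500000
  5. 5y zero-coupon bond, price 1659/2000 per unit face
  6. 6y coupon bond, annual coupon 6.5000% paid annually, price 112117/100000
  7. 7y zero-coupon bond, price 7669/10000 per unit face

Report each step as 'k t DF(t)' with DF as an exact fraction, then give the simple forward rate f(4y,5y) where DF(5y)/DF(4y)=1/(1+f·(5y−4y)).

1 1 1903/2000
2 2 2291/2500
3 3 8947/10000
4 4 2163/2500
5 5 1659/2000
6 6 7807/10000
7 7 7669/10000
f(4y,5y) = ((2163/2500)/(1659/2000) − 1)/(1) = 17/395 ≈ 4.3038%

step 1 [1y] zero: DF = P = 1903/2000 ≈ 0.951500
step 2 [2y] swap r/1=836/18679: DF=(1 − 836/18679·(0.951500))/(1+836/18679) = 2291/2500 ≈ 0.916400
step 3 [3y] bond c/1=7/80: DF=(454571/400000 − 7/80·(0.951500+0.916400))/(1+7/80) = 8947/10000 ≈ 0.894700
step 4 [4y] bond c/1=7/100: DF=(559573/500000 − 7/100·(0.951500+0.916400+0.894700))/(1+7/100) = 2163/2500 ≈ 0.865200
step 5 [5y] zero: DF = P = 1659/2000 ≈ 0.829500
step 6 [6y] bond c/1=13/200: DF=(112117/100000 − 13/200·(0.951500+0.916400+0.894700+0.865200+0.829500))/(1+13/200) = 7807/10000 ≈ 0.780700
step 7 [7y] zero: DF = P = 7669/10000 ≈ 0.766900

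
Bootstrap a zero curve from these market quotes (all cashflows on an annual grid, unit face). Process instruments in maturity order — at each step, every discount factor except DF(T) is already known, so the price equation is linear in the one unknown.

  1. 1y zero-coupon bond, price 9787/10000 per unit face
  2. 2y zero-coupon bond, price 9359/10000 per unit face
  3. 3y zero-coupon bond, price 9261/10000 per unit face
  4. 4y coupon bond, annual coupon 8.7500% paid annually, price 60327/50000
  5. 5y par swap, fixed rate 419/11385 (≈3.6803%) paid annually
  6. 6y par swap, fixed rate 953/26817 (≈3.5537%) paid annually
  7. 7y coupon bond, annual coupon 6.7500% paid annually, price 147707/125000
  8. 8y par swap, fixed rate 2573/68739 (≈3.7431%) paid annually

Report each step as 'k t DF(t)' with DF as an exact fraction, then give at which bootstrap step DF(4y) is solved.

step 1 [1y] zero: DF = P = 9787/10000 ≈ 0.978700
step 2 [2y] zero: DF = P = 9359/10000 ≈ 0.935900
step 3 [3y] zero: DF = P = 9261/10000 ≈ 0.926100
step 4 [4y] bond c/1=7/80: DF=(60327/50000 − 7/80·(0.978700+0.935900+0.926100))/(1+7/80) = 8809/10000 ≈ 0.880900
step 5 [5y] swap r/1=419/11385: DF=(1 − 419/11385·(0.978700+0.935900+0.926100+0.880900))/(1+419/11385) = 2081/2500 ≈ 0.832400
step 6 [6y] swap r/1=953/26817: DF=(1 − 953/26817·(0.978700+0.935900+0.926100+0.880900+0.832400))/(1+953/26817) = 4047/5000 ≈ 0.809400
step 7 [7y] bond c/1=27/400: DF=(147707/125000 − 27/400·(0.978700+0.935900+0.926100+0.880900+0.832400+0.809400))/(1+27/400) = 3839/5000 ≈ 0.767800
step 8 [8y] swap r/1=2573/68739: DF=(1 − 2573/68739·(0.978700+0.935900+0.926100+0.880900+0.832400+0.809400+0.767800))/(1+2573/68739) = 7427/10000 ≈ 0.742700

1 1 9787/10000
2 2 9359/10000
3 3 9261/10000
4 4 8809/10000
5 5 2081/2500
6 6 4047/5000
7 7 3839/5000
8 8 7427/10000
DF(4y) is solved at step 4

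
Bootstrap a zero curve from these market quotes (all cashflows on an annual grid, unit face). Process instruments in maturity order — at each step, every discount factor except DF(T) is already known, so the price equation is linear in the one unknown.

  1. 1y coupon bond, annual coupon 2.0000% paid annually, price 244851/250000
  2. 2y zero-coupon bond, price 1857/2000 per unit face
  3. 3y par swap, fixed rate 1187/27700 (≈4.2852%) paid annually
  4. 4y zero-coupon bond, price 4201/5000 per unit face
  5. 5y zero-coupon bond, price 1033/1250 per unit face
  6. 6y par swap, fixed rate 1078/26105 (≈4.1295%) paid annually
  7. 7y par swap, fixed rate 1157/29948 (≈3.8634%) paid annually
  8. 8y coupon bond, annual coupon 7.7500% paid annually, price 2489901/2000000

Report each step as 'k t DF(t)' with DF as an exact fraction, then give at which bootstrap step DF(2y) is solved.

step 1 [1y] bond c/1=1/50: DF=(244851/250000 − 1/50·(0))/(1+1/50) = 4801/5000 ≈ 0.960200
step 2 [2y] zero: DF = P = 1857/2000 ≈ 0.928500
step 3 [3y] swap r/1=1187/27700: DF=(1 − 1187/27700·(0.960200+0.928500))/(1+1187/27700) = 8813/10000 ≈ 0.881300
step 4 [4y] zero: DF = P = 4201/5000 ≈ 0.840200
step 5 [5y] zero: DF = P = 1033/1250 ≈ 0.826400
step 6 [6y] swap r/1=1078/26105: DF=(1 − 1078/26105·(0.960200+0.928500+0.881300+0.840200+0.826400))/(1+1078/26105) = 1961/2500 ≈ 0.784400
step 7 [7y] swap r/1=1157/29948: DF=(1 − 1157/29948·(0.960200+0.928500+0.881300+0.840200+0.826400+0.784400))/(1+1157/29948) = 3843/5000 ≈ 0.768600
step 8 [8y] bond c/1=31/400: DF=(2489901/2000000 − 31/400·(0.960200+0.928500+0.881300+0.840200+0.826400+0.784400+0.768600))/(1+31/400) = 3623/5000 ≈ 0.724600

1 1 4801/5000
2 2 1857/2000
3 3 8813/10000
4 4 4201/5000
5 5 1033/1250
6 6 1961/2500
7 7 3843/5000
8 8 3623/5000
DF(2y) is solved at step 2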